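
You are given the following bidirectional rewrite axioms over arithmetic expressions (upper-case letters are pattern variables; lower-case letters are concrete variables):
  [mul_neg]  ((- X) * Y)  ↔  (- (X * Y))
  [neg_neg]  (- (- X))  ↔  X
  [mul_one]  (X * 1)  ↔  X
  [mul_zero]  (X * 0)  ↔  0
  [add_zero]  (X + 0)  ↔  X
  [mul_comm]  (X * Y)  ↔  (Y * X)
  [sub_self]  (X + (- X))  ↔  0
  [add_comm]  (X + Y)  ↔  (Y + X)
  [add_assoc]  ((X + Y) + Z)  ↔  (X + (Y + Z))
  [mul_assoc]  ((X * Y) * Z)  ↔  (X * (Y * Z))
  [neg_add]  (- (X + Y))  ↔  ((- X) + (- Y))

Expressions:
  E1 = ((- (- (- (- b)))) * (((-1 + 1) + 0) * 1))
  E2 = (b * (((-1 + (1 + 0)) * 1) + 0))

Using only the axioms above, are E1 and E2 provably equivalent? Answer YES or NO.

YES

1. [neg_neg →] (- (- b))  →  b;  E1 = ((- (- b)) * (((-1 + 1) + 0) * 1))
2. [neg_neg →] (- (- b))  →  b;  E1 = (b * (((-1 + 1) + 0) * 1))
3. [add_zero →] ((-1 + 1) + 0)  →  (-1 + 1);  E1 = (b * ((-1 + 1) * 1))
4. [mul_one →] ((-1 + 1) * 1)  →  (-1 + 1);  E1 = (b * (-1 + 1))
5. [add_zero ←] 1  →  (1 + 0);  E1 = (b * (-1 + (1 + 0)))
6. [add_zero ←] (-1 + (1 + 0))  →  ((-1 + (1 + 0)) + 0);  E1 = (b * ((-1 + (1 + 0)) + 0))
7. [mul_one ←] (-1 + (1 + 0))  →  ((-1 + (1 + 0)) * 1);  this is E2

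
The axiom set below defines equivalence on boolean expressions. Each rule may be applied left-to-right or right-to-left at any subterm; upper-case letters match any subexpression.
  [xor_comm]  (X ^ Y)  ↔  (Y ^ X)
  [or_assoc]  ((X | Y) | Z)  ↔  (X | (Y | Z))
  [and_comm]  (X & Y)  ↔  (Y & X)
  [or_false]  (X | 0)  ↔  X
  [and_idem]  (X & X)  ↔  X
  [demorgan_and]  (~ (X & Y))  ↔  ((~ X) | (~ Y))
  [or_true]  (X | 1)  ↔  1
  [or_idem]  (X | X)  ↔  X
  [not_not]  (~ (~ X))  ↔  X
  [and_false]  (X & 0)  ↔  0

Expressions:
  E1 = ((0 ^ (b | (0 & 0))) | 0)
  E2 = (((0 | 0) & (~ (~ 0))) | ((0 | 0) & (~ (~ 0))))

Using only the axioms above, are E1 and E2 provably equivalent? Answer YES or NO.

NO

Every axiom is a valid identity, so a rewrite proof would force E1 and E2 to agree under every assignment.
At b=1: E1 = 1 but E2 = 0; they differ, so no derivation exists.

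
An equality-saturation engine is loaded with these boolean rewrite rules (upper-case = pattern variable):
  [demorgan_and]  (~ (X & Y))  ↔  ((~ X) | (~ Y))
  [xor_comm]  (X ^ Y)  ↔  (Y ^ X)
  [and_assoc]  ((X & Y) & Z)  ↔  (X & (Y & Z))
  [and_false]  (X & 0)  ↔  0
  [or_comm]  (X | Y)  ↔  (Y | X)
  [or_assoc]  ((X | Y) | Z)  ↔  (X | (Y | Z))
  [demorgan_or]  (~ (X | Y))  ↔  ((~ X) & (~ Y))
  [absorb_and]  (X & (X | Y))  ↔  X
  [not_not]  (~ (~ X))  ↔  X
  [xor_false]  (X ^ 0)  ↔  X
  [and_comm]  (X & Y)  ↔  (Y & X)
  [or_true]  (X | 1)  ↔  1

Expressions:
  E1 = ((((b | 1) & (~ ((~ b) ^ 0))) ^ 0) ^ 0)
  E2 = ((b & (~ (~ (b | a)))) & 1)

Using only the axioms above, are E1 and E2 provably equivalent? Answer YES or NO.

YES

step 1: xor_false (→) rewrites (((b | 1) & (~ ((~ b) ^ 0))) ^ 0) into ((b | 1) & (~ ((~ b) ^ 0))), now (((b | 1) & (~ ((~ b) ^ 0))) ^ 0)
step 2: xor_false (→) rewrites ((~ b) ^ 0) into (~ b), now (((b | 1) & (~ (~ b))) ^ 0)
step 3: or_true (→) rewrites (b | 1) into 1, now ((1 & (~ (~ b))) ^ 0)
step 4: xor_false (→) rewrites ((1 & (~ (~ b))) ^ 0) into (1 & (~ (~ b)))
step 5: not_not (→) rewrites (~ (~ b)) into b, now (1 & b)
step 6: and_comm (→) rewrites (1 & b) into (b & 1)
step 7: absorb_and (←) rewrites b into (b & (b | a)), now ((b & (b | a)) & 1)
step 8: not_not (←) rewrites (b | a) into (~ (~ (b | a))), which is E2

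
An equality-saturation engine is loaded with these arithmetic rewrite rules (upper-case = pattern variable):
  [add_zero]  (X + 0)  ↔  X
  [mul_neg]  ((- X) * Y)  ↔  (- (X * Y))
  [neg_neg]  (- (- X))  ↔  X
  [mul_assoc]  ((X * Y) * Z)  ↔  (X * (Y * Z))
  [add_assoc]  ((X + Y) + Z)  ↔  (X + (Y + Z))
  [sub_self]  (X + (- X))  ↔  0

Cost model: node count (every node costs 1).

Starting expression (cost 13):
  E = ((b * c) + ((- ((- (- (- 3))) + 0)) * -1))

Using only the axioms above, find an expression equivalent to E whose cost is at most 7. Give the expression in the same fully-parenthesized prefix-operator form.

((b * c) + (3 * -1))   [cost 7]

step 1: neg_neg (→) rewrites (- (- (- 3))) into (- 3), now ((b * c) + ((- ((- 3) + 0)) * -1))
step 2: add_zero (→) rewrites ((- 3) + 0) into (- 3), now ((b * c) + ((- (- 3)) * -1))
step 3: neg_neg (→) rewrites (- (- 3)) into 3, reaching cost 7 (bound 7)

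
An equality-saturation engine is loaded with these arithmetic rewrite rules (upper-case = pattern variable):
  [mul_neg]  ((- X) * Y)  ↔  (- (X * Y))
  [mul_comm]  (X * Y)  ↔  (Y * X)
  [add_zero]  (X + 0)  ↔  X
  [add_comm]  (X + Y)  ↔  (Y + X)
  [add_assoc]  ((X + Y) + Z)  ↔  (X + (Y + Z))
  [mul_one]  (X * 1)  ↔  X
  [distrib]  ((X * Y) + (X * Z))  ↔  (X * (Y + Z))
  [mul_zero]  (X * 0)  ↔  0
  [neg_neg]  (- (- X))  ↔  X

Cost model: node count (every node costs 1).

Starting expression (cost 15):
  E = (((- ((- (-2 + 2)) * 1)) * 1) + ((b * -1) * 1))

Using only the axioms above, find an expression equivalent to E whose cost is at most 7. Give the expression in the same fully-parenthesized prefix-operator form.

((-2 + 2) + (b * -1))   [cost 7]

(1) ((- (-2 + 2)) * 1)  =[mul_one →]=  (- (-2 + 2))    ⊢ (((- (- (-2 + 2))) * 1) + ((b * -1) * 1))
(2) ((- (- (-2 + 2))) * 1)  =[mul_one →]=  (- (- (-2 + 2)))    ⊢ ((- (- (-2 + 2))) + ((b * -1) * 1))
(3) ((b * -1) * 1)  =[mul_one →]=  (b * -1)    ⊢ ((- (- (-2 + 2))) + (b * -1))
(4) (- (- (-2 + 2)))  =[neg_neg →]=  (-2 + 2)    ⊢ cost 7, within 7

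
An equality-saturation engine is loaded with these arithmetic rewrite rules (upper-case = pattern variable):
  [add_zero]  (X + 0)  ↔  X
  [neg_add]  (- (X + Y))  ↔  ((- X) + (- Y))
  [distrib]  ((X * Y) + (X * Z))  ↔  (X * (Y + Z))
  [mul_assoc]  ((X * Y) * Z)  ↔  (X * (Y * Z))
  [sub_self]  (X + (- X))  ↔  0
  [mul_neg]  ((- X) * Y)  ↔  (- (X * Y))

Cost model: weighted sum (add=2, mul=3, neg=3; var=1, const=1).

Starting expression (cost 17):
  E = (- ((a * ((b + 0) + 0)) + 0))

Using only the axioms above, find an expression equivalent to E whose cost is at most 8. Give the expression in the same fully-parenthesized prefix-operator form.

1. [add_zero →] (b + 0)  →  b;  E = (- ((a * (b + 0)) + 0))
2. [add_zero →] ((a * (b + 0)) + 0)  →  (a * (b + 0));  E = (- (a * (b + 0)))
3. [add_zero →] (b + 0)  →  b;  cost 8 ≤ 8, done

(- (a * b))   [cost 8]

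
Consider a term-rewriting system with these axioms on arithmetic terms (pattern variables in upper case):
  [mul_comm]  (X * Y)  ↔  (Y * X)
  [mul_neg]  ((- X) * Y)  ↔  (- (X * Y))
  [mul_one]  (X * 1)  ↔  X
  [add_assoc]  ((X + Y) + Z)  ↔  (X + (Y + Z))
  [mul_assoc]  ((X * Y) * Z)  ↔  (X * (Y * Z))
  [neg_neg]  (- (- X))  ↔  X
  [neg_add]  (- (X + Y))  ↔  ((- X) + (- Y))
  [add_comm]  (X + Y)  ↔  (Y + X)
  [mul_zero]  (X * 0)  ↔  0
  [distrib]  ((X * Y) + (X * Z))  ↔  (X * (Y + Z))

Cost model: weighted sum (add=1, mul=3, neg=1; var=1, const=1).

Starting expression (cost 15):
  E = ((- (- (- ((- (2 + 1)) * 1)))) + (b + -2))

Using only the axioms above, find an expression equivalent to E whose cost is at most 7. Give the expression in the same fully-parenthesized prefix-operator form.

step 1: neg_neg (→) rewrites (- (- (- ((- (2 + 1)) * 1)))) into (- ((- (2 + 1)) * 1)), now ((- ((- (2 + 1)) * 1)) + (b + -2))
step 2: mul_one (→) rewrites ((- (2 + 1)) * 1) into (- (2 + 1)), now ((- (- (2 + 1))) + (b + -2))
step 3: neg_neg (→) rewrites (- (- (2 + 1))) into (2 + 1), reaching cost 7 (bound 7)

((2 + 1) + (b + -2))   [cost 7]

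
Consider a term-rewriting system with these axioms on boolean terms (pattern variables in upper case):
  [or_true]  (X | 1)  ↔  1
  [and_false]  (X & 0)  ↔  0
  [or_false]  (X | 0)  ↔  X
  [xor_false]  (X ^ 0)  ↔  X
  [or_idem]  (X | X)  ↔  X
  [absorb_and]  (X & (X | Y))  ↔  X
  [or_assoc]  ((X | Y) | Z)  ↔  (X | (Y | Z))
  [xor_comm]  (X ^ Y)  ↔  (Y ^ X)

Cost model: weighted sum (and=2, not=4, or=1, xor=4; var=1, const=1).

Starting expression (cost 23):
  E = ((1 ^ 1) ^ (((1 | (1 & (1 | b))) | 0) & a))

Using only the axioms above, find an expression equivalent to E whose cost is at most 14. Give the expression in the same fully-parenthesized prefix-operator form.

1. [absorb_and →] (1 & (1 | b))  →  1;  E = ((1 ^ 1) ^ (((1 | 1) | 0) & a))
2. [or_idem →] (1 | 1)  →  1;  E = ((1 ^ 1) ^ ((1 | 0) & a))
3. [xor_comm →] ((1 ^ 1) ^ ((1 | 0) & a))  →  (((1 | 0) & a) ^ (1 ^ 1))
4. [or_false →] (1 | 0)  →  1;  cost 14 ≤ 14, done

((1 & a) ^ (1 ^ 1))   [cost 14]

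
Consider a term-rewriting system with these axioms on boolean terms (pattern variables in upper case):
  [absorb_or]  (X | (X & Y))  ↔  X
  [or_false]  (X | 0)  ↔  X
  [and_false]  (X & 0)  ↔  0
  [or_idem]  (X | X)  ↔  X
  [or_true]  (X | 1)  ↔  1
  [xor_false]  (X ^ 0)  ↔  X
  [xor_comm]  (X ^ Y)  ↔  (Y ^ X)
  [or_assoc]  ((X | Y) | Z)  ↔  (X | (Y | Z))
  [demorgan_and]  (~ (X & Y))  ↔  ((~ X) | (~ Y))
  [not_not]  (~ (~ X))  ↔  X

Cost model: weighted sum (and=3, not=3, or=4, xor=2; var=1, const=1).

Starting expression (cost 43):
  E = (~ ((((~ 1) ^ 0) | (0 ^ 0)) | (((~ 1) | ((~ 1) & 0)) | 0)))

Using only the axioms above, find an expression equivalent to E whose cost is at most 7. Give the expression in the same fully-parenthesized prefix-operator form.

(~ (~ 1))   [cost 7]

1. [or_false →] (((~ 1) | ((~ 1) & 0)) | 0)  →  ((~ 1) | ((~ 1) & 0));  E = (~ ((((~ 1) ^ 0) | (0 ^ 0)) | ((~ 1) | ((~ 1) & 0))))
2. [absorb_or →] ((~ 1) | ((~ 1) & 0))  →  (~ 1);  E = (~ ((((~ 1) ^ 0) | (0 ^ 0)) | (~ 1)))
3. [xor_false →] (0 ^ 0)  →  0;  E = (~ ((((~ 1) ^ 0) | 0) | (~ 1)))
4. [xor_false →] ((~ 1) ^ 0)  →  (~ 1);  E = (~ (((~ 1) | 0) | (~ 1)))
5. [or_false →] ((~ 1) | 0)  →  (~ 1);  E = (~ ((~ 1) | (~ 1)))
6. [or_idem →] ((~ 1) | (~ 1))  →  (~ 1);  cost 7 ≤ 7, done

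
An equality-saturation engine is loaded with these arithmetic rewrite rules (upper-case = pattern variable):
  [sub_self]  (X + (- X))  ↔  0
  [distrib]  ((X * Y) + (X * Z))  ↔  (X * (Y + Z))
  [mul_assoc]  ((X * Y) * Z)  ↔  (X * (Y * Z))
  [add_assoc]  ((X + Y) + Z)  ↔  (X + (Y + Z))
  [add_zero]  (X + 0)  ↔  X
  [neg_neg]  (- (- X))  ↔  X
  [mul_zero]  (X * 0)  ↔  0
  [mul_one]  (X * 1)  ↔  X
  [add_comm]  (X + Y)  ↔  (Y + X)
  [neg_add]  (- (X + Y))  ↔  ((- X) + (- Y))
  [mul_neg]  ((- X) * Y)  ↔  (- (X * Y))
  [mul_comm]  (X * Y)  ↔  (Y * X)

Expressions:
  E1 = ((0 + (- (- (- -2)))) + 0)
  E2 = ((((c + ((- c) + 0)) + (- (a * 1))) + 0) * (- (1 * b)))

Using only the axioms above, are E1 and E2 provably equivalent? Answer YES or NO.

NO

Every axiom is a valid identity, so a rewrite proof would force E1 and E2 to agree under every assignment.
At a=0, b=0, c=0: E1 = 2 but E2 = 0; they differ, so no derivation exists.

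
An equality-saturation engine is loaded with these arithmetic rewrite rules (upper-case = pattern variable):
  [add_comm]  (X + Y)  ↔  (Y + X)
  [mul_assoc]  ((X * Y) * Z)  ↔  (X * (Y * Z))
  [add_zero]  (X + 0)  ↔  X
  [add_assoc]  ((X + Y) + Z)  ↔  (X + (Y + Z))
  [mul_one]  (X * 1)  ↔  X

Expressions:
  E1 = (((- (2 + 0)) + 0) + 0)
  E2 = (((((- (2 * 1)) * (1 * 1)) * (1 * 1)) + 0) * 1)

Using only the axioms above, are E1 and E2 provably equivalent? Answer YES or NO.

YES

(1) (2 + 0)  =[add_zero →]=  2    ⊢ (((- 2) + 0) + 0)
(2) (((- 2) + 0) + 0)  =[add_zero →]=  ((- 2) + 0)
(3) (- 2)  =[mul_one ←]=  ((- 2) * 1)    ⊢ (((- 2) * 1) + 0)
(4) 2  =[mul_one ←]=  (2 * 1)    ⊢ (((- (2 * 1)) * 1) + 0)
(5) 1  =[mul_one ←]=  (1 * 1)    ⊢ (((- (2 * 1)) * (1 * 1)) + 0)
(6) ((- (2 * 1)) * (1 * 1))  =[mul_one ←]=  (((- (2 * 1)) * (1 * 1)) * 1)    ⊢ ((((- (2 * 1)) * (1 * 1)) * 1) + 0)
(7) 1  =[mul_one ←]=  (1 * 1)    ⊢ ((((- (2 * 1)) * (1 * 1)) * (1 * 1)) + 0)
(8) ((((- (2 * 1)) * (1 * 1)) * (1 * 1)) + 0)  =[mul_one ←]=  (((((- (2 * 1)) * (1 * 1)) * (1 * 1)) + 0) * 1)    ⊢ E2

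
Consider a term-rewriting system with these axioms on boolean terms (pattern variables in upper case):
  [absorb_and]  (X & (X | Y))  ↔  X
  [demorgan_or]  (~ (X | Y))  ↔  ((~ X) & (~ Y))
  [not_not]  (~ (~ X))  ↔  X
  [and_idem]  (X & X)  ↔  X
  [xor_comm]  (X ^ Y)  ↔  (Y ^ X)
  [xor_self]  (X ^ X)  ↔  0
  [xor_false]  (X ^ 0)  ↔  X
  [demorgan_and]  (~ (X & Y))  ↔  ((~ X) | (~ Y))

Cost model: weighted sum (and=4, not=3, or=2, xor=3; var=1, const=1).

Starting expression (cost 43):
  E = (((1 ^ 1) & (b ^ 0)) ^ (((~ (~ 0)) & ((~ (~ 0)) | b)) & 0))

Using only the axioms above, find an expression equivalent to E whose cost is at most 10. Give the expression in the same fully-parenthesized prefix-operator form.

((1 ^ 1) & b)   [cost 10]

(1) ((~ (~ 0)) & ((~ (~ 0)) | b))  =[absorb_and →]=  (~ (~ 0))    ⊢ (((1 ^ 1) & (b ^ 0)) ^ ((~ (~ 0)) & 0))
(2) (~ (~ 0))  =[not_not →]=  0    ⊢ (((1 ^ 1) & (b ^ 0)) ^ (0 & 0))
(3) (0 & 0)  =[and_idem →]=  0    ⊢ (((1 ^ 1) & (b ^ 0)) ^ 0)
(4) (((1 ^ 1) & (b ^ 0)) ^ 0)  =[xor_false →]=  ((1 ^ 1) & (b ^ 0))
(5) (b ^ 0)  =[xor_false →]=  b    ⊢ cost 10, within 10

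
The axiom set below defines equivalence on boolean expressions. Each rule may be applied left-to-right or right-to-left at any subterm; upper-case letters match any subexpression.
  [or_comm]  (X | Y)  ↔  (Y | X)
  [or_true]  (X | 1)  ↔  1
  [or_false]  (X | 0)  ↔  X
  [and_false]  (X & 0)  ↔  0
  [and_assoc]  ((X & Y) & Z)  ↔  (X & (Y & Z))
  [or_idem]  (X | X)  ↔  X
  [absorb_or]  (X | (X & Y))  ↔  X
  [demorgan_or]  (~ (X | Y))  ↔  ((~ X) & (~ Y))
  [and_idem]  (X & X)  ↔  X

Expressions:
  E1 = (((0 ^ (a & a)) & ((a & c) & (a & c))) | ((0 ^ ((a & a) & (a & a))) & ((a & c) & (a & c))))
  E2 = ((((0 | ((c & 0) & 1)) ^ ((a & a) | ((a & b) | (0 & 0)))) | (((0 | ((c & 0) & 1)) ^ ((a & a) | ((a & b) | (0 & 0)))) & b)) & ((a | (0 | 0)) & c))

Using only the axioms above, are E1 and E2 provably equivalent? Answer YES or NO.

1. [and_idem →] ((a & a) & (a & a))  →  (a & a);  E1 = (((0 ^ (a & a)) & ((a & c) & (a & c))) | ((0 ^ (a & a)) & ((a & c) & (a & c))))
2. [or_idem →] (((0 ^ (a & a)) & ((a & c) & (a & c))) | ((0 ^ (a & a)) & ((a & c) & (a & c))))  →  ((0 ^ (a & a)) & ((a & c) & (a & c)))
3. [and_idem →] (a & a)  →  a;  E1 = ((0 ^ a) & ((a & c) & (a & c)))
4. [and_idem →] ((a & c) & (a & c))  →  (a & c);  E1 = ((0 ^ a) & (a & c))
5. [absorb_or ←] a  →  (a | (a & b));  E1 = ((0 ^ (a | (a & b))) & (a & c))
6. [or_false ←] (a & b)  →  ((a & b) | 0);  E1 = ((0 ^ (a | ((a & b) | 0))) & (a & c))
7. [absorb_or ←] 0  →  (0 | (0 & 1));  E1 = (((0 | (0 & 1)) ^ (a | ((a & b) | 0))) & (a & c))
8. [and_false ←] 0  →  (c & 0);  E1 = (((0 | ((c & 0) & 1)) ^ (a | ((a & b) | 0))) & (a & c))
9. [or_false ←] a  →  (a | 0);  E1 = (((0 | ((c & 0) & 1)) ^ (a | ((a & b) | 0))) & ((a | 0) & c))
10. [or_idem ←] 0  →  (0 | 0);  E1 = (((0 | ((c & 0) & 1)) ^ (a | ((a & b) | 0))) & ((a | (0 | 0)) & c))
11. [and_idem ←] a  →  (a & a);  E1 = (((0 | ((c & 0) & 1)) ^ ((a & a) | ((a & b) | 0))) & ((a | (0 | 0)) & c))
12. [and_idem ←] 0  →  (0 & 0);  E1 = (((0 | ((c & 0) & 1)) ^ ((a & a) | ((a & b) | (0 & 0)))) & ((a | (0 | 0)) & c))
13. [absorb_or ←] ((0 | ((c & 0) & 1)) ^ ((a & a) | ((a & b) | (0 & 0))))  →  (((0 | ((c & 0) & 1)) ^ ((a & a) | ((a & b) | (0 & 0)))) | (((0 | ((c & 0) & 1)) ^ ((a & a) | ((a & b) | (0 & 0)))) & b));  this is E2

YES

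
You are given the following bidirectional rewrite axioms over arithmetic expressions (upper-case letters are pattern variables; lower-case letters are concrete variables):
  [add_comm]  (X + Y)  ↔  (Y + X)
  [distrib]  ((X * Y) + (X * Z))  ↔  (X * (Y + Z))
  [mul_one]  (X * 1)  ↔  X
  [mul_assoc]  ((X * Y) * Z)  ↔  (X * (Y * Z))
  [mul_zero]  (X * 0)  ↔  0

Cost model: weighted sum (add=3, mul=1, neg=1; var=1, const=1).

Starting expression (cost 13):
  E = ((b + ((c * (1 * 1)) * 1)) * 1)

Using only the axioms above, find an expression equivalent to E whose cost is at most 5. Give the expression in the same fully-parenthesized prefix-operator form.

(1) (1 * 1)  =[mul_one →]=  1    ⊢ ((b + ((c * 1) * 1)) * 1)
(2) ((c * 1) * 1)  =[mul_one →]=  (c * 1)    ⊢ ((b + (c * 1)) * 1)
(3) ((b + (c * 1)) * 1)  =[mul_one →]=  (b + (c * 1))
(4) (c * 1)  =[mul_one →]=  c    ⊢ cost 5, within 5

(b + c)   [cost 5]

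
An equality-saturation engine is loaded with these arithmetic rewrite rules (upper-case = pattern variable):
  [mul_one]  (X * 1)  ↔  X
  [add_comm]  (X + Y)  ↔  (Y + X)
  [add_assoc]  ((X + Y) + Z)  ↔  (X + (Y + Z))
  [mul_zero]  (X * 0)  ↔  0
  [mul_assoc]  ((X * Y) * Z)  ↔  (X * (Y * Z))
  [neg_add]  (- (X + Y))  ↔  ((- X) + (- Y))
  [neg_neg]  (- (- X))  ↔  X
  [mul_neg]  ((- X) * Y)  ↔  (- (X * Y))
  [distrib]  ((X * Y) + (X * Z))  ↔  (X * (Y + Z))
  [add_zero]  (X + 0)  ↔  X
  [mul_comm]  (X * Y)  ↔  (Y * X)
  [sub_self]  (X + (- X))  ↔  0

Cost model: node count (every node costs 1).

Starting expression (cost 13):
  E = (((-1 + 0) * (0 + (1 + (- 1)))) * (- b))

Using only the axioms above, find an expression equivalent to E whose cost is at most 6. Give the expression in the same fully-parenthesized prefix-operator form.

step 1: sub_self (→) rewrites (1 + (- 1)) into 0, now (((-1 + 0) * (0 + 0)) * (- b))
step 2: add_zero (→) rewrites (0 + 0) into 0, now (((-1 + 0) * 0) * (- b))
step 3: add_zero (→) rewrites (-1 + 0) into -1, reaching cost 6 (bound 6)

((-1 * 0) * (- b))   [cost 6]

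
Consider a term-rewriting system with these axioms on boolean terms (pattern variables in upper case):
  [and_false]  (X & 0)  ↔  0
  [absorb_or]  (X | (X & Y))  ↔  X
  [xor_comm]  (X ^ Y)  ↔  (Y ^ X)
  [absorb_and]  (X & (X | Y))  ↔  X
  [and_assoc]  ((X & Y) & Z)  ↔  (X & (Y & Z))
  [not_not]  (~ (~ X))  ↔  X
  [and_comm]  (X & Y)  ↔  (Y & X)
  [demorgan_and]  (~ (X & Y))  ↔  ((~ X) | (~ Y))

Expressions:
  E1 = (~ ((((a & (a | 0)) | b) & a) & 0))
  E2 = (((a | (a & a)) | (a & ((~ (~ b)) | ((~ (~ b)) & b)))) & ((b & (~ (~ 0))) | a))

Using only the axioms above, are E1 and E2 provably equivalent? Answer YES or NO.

Every axiom is a valid identity, so a rewrite proof would force E1 and E2 to agree under every assignment.
At a=0, b=0: E1 = 1 but E2 = 0; they differ, so no derivation exists.

NO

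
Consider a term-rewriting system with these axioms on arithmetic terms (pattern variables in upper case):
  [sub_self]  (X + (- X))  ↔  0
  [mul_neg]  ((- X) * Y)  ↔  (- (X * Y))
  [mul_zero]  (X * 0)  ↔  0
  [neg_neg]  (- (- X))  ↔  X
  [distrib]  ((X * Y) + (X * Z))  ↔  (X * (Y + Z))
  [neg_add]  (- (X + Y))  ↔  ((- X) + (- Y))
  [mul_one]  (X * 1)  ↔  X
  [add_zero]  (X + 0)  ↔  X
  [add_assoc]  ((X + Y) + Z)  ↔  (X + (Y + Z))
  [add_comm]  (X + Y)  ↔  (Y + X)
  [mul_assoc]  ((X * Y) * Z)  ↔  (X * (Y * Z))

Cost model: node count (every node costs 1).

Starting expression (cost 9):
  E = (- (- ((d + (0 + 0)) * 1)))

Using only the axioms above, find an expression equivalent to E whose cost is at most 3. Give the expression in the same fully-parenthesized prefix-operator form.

(1) (0 + 0)  =[add_zero →]=  0    ⊢ (- (- ((d + 0) * 1)))
(2) ((d + 0) * 1)  =[mul_one →]=  (d + 0)    ⊢ (- (- (d + 0)))
(3) (- (- (d + 0)))  =[neg_neg →]=  (d + 0)    ⊢ cost 3, within 3

(d + 0)   [cost 3]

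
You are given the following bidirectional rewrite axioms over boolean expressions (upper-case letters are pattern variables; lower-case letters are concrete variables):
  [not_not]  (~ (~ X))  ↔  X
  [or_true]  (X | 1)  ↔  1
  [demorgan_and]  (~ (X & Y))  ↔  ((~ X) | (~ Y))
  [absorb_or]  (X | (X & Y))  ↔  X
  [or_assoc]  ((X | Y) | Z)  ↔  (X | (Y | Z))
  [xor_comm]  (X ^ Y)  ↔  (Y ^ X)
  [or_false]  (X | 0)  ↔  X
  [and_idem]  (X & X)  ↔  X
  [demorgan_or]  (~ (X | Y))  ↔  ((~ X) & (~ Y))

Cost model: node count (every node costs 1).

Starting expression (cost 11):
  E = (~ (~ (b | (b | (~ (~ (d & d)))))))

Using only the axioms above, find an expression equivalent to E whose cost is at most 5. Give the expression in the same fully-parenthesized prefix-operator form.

step 1: not_not (→) rewrites (~ (~ (b | (b | (~ (~ (d & d))))))) into (b | (b | (~ (~ (d & d)))))
step 2: and_idem (→) rewrites (d & d) into d, now (b | (b | (~ (~ d))))
step 3: not_not (→) rewrites (~ (~ d)) into d, reaching cost 5 (bound 5)

(b | (b | d))   [cost 5]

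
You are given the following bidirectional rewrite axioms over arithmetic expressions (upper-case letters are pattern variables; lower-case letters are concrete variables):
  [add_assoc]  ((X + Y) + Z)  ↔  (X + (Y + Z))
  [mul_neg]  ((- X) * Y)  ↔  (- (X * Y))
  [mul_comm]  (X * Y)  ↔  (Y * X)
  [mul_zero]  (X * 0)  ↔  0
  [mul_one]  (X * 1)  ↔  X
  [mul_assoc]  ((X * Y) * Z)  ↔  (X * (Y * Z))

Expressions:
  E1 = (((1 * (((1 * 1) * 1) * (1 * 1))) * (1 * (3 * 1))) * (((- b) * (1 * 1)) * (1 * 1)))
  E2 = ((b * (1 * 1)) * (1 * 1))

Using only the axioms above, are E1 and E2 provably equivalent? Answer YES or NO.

NO

Every axiom is a valid identity, so a rewrite proof would force E1 and E2 to agree under every assignment.
At b=1: E1 = -3 but E2 = 1; they differ, so no derivation exists.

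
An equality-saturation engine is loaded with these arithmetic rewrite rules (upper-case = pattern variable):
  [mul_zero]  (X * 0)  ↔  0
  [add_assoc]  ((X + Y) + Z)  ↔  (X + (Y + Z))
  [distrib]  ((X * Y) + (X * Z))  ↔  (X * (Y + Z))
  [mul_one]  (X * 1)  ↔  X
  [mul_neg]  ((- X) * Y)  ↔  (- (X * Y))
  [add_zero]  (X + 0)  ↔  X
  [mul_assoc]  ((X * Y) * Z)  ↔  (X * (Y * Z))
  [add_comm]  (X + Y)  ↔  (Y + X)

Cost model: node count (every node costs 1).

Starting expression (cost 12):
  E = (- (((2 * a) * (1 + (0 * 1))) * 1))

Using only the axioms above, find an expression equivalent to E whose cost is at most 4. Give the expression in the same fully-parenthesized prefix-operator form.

(- (2 * a))   [cost 4]

1. [mul_one →] (0 * 1)  →  0;  E = (- (((2 * a) * (1 + 0)) * 1))
2. [add_zero →] (1 + 0)  →  1;  E = (- (((2 * a) * 1) * 1))
3. [mul_one →] ((2 * a) * 1)  →  (2 * a);  E = (- ((2 * a) * 1))
4. [mul_one →] ((2 * a) * 1)  →  (2 * a);  cost 4 ≤ 4, done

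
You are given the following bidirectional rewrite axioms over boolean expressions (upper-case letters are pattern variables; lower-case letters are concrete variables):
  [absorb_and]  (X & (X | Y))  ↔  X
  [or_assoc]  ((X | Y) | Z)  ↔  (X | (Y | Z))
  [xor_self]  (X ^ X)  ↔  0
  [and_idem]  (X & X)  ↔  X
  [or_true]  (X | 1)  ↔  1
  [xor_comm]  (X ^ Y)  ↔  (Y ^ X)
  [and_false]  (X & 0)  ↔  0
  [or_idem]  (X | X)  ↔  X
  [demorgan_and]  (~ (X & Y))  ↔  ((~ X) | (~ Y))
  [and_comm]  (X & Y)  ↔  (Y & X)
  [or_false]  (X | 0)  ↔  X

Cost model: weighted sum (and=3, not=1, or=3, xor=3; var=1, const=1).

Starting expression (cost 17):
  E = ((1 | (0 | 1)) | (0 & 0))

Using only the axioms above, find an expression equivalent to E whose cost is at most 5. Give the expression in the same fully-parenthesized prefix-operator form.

step 1: or_true (→) rewrites (0 | 1) into 1, now ((1 | 1) | (0 & 0))
step 2: and_idem (→) rewrites (0 & 0) into 0, now ((1 | 1) | 0)
step 3: or_idem (→) rewrites (1 | 1) into 1, reaching cost 5 (bound 5)

(1 | 0)   [cost 5]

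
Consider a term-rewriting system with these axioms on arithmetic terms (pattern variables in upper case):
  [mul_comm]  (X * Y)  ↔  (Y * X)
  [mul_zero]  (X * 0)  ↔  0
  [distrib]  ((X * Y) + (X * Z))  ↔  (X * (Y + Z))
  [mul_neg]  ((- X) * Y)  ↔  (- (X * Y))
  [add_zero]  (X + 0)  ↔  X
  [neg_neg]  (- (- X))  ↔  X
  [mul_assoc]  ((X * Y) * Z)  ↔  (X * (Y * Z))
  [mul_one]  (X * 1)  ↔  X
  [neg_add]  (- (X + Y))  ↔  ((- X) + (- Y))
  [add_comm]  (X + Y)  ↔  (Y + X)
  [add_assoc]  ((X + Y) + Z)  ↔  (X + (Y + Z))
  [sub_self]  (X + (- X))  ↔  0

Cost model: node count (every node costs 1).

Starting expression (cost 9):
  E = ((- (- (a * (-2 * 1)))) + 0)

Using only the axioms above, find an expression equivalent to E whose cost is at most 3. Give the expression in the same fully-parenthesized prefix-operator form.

1. [add_zero →] ((- (- (a * (-2 * 1)))) + 0)  →  (- (- (a * (-2 * 1))))
2. [neg_neg →] (- (- (a * (-2 * 1))))  →  (a * (-2 * 1))
3. [mul_one →] (-2 * 1)  →  -2;  cost 3 ≤ 3, done

(a * -2)   [cost 3]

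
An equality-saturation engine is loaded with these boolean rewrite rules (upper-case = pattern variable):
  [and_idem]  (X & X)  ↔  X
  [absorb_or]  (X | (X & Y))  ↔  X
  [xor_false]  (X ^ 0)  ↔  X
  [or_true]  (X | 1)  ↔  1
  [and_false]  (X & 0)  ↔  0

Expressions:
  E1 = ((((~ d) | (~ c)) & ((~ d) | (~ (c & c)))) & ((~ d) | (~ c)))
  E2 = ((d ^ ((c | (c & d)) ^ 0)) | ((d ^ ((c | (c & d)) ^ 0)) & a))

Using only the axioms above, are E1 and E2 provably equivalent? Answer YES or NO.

NO

Every axiom is a valid identity, so a rewrite proof would force E1 and E2 to agree under every assignment.
At a=0, c=0, d=0: E1 = 1 but E2 = 0; they differ, so no derivation exists.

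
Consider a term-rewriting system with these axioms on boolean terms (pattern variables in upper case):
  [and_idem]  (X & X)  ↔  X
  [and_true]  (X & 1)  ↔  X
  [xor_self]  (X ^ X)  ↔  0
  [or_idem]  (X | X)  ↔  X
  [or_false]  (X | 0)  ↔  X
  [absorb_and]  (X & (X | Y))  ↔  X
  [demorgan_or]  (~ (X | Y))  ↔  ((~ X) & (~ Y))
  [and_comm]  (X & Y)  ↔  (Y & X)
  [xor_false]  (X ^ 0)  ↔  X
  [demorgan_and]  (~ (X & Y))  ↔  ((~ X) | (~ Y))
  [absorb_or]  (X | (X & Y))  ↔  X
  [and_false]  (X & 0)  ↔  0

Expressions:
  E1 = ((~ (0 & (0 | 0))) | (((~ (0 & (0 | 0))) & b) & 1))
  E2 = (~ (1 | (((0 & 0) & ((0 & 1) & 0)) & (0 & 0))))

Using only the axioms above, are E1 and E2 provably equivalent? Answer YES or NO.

NO

All listed rules preserve value, hence provable equivalence implies equal values everywhere; look for a separating assignment.
b=0 gives E1 ↦ 1, E2 ↦ 0; values differ ⇒ not provably equivalent.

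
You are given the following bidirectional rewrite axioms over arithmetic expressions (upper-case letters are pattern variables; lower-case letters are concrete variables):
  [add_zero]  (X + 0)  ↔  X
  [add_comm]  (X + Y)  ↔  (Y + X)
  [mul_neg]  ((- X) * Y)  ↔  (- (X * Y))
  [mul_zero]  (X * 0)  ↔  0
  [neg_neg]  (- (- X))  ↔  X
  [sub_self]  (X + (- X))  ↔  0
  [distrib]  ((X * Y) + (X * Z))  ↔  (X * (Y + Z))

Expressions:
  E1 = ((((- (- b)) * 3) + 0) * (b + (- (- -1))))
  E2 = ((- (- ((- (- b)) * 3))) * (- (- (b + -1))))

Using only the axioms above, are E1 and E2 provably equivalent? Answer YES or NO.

YES

(1) (- (- b))  =[neg_neg →]=  b    ⊢ (((b * 3) + 0) * (b + (- (- -1))))
(2) ((b * 3) + 0)  =[add_zero →]=  (b * 3)    ⊢ ((b * 3) * (b + (- (- -1))))
(3) (- (- -1))  =[neg_neg →]=  -1    ⊢ ((b * 3) * (b + -1))
(4) (b * 3)  =[neg_neg ←]=  (- (- (b * 3)))    ⊢ ((- (- (b * 3))) * (b + -1))
(5) b  =[neg_neg ←]=  (- (- b))    ⊢ ((- (- ((- (- b)) * 3))) * (b + -1))
(6) (b + -1)  =[neg_neg ←]=  (- (- (b + -1)))    ⊢ E2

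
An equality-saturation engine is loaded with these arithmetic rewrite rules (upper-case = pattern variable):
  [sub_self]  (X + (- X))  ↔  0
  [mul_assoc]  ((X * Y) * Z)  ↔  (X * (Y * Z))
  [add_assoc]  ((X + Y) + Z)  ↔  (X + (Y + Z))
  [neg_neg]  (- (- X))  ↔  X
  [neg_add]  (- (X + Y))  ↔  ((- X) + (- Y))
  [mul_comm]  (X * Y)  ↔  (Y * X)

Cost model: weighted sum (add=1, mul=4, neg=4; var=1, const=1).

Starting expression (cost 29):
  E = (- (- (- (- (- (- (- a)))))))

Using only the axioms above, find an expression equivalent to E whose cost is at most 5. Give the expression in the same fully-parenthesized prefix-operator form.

(- a)   [cost 5]

step 1: neg_neg (→) rewrites (- (- a)) into a, now (- (- (- (- (- a)))))
step 2: neg_neg (→) rewrites (- (- (- (- (- a))))) into (- (- (- a)))
step 3: neg_neg (→) rewrites (- (- (- a))) into (- a), reaching cost 5 (bound 5)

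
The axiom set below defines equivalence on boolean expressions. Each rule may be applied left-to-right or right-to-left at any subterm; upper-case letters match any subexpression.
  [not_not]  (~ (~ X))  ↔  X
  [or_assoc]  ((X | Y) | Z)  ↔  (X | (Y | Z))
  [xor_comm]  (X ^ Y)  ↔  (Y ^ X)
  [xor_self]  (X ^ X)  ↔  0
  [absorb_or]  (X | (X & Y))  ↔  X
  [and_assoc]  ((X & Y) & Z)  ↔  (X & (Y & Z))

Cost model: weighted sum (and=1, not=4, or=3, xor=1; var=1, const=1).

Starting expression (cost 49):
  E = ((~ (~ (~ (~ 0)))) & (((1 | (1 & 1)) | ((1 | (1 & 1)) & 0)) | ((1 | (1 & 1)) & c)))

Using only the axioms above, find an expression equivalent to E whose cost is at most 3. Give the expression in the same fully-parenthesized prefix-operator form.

(0 & 1)   [cost 3]

step 1: absorb_or (→) rewrites ((1 | (1 & 1)) | ((1 | (1 & 1)) & 0)) into (1 | (1 & 1)), now ((~ (~ (~ (~ 0)))) & ((1 | (1 & 1)) | ((1 | (1 & 1)) & c)))
step 2: not_not (→) rewrites (~ (~ (~ 0))) into (~ 0), now ((~ (~ 0)) & ((1 | (1 & 1)) | ((1 | (1 & 1)) & c)))
step 3: absorb_or (→) rewrites ((1 | (1 & 1)) | ((1 | (1 & 1)) & c)) into (1 | (1 & 1)), now ((~ (~ 0)) & (1 | (1 & 1)))
step 4: absorb_or (→) rewrites (1 | (1 & 1)) into 1, now ((~ (~ 0)) & 1)
step 5: not_not (→) rewrites (~ (~ 0)) into 0, reaching cost 3 (bound 3)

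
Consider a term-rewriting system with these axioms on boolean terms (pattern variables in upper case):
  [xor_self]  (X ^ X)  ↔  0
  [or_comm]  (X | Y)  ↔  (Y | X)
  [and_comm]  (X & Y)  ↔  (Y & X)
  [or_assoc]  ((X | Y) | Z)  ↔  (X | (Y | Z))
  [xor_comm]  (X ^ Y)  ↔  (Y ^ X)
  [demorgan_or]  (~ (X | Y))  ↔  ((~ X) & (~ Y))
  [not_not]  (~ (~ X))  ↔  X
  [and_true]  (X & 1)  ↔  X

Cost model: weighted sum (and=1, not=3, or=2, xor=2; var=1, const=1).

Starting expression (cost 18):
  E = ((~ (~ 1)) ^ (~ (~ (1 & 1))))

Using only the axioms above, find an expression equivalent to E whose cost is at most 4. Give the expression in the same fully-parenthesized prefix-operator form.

(1 ^ 1)   [cost 4]

1. [and_true →] (1 & 1)  →  1;  E = ((~ (~ 1)) ^ (~ (~ 1)))
2. [not_not →] (~ (~ 1))  →  1;  E = (1 ^ (~ (~ 1)))
3. [not_not →] (~ (~ 1))  →  1;  cost 4 ≤ 4, done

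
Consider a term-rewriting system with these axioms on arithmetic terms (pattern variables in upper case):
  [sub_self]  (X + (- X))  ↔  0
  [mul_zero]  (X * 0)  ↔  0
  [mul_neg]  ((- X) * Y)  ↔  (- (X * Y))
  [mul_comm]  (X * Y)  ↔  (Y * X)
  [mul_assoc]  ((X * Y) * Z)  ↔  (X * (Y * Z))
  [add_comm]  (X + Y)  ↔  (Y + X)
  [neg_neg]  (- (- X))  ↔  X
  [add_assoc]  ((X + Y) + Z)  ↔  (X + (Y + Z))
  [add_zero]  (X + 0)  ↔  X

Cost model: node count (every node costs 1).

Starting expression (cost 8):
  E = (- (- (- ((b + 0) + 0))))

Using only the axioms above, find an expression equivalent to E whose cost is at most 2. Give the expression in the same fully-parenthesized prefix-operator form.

(- b)   [cost 2]

step 1: add_zero (→) rewrites ((b + 0) + 0) into (b + 0), now (- (- (- (b + 0))))
step 2: neg_neg (→) rewrites (- (- (b + 0))) into (b + 0), now (- (b + 0))
step 3: add_zero (→) rewrites (b + 0) into b, reaching cost 2 (bound 2)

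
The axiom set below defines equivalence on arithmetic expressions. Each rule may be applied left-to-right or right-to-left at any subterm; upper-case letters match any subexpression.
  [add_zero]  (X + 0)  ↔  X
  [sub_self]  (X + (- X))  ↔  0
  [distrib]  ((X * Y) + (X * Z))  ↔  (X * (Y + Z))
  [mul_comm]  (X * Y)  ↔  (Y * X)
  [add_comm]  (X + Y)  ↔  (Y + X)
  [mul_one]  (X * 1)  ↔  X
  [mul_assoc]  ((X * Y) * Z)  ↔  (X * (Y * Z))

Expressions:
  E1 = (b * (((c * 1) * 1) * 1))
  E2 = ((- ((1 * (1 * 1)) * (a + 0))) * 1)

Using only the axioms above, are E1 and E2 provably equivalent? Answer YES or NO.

NO

All listed rules preserve value, hence provable equivalence implies equal values everywhere; look for a separating assignment.
a=0, b=1, c=1 gives E1 ↦ 1, E2 ↦ 0; values differ ⇒ not provably equivalent.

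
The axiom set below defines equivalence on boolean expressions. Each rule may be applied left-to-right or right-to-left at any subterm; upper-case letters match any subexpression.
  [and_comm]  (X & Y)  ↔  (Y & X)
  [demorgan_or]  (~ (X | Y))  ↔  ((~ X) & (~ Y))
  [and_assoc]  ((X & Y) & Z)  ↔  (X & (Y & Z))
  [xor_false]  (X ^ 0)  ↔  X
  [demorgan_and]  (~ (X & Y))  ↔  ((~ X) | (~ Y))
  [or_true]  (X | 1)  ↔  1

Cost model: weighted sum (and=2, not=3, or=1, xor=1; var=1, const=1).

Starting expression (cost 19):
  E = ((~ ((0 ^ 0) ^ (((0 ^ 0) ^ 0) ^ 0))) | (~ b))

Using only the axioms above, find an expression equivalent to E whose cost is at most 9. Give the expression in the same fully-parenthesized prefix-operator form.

((~ 0) | (~ b))   [cost 9]

(1) (0 ^ 0)  =[xor_false →]=  0    ⊢ ((~ ((0 ^ 0) ^ ((0 ^ 0) ^ 0))) | (~ b))
(2) (0 ^ 0)  =[xor_false →]=  0    ⊢ ((~ ((0 ^ 0) ^ (0 ^ 0))) | (~ b))
(3) (0 ^ 0)  =[xor_false →]=  0    ⊢ ((~ ((0 ^ 0) ^ 0)) | (~ b))
(4) (0 ^ 0)  =[xor_false →]=  0    ⊢ ((~ (0 ^ 0)) | (~ b))
(5) (0 ^ 0)  =[xor_false →]=  0    ⊢ cost 9, within 9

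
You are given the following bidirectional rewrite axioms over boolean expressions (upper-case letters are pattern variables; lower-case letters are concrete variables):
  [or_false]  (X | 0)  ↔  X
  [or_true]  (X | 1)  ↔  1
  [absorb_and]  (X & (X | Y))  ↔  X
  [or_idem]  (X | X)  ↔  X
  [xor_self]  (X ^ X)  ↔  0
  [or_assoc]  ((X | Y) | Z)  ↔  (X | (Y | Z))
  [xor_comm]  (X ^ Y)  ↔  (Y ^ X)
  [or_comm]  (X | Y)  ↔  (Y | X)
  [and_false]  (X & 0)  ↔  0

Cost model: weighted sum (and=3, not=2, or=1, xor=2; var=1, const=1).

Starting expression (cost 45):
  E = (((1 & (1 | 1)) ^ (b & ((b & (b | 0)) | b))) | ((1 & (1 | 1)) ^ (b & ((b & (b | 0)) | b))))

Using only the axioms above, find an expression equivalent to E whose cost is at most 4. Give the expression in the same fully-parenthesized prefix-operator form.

(1 ^ b)   [cost 4]

1. [or_idem →] (((1 & (1 | 1)) ^ (b & ((b & (b | 0)) | b))) | ((1 & (1 | 1)) ^ (b & ((b & (b | 0)) | b))))  →  ((1 & (1 | 1)) ^ (b & ((b & (b | 0)) | b)))
2. [absorb_and →] (b & (b | 0))  →  b;  E = ((1 & (1 | 1)) ^ (b & (b | b)))
3. [absorb_and →] (1 & (1 | 1))  →  1;  E = (1 ^ (b & (b | b)))
4. [absorb_and →] (b & (b | b))  →  b;  cost 4 ≤ 4, done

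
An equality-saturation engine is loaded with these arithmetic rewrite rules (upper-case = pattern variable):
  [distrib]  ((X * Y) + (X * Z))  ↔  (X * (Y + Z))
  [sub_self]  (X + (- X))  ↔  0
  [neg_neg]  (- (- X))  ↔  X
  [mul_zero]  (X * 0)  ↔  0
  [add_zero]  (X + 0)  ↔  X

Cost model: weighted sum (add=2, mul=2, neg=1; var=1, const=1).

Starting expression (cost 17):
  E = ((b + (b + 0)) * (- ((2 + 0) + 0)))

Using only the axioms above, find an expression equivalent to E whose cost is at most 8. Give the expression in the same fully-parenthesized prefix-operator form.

1. [add_zero →] (b + 0)  →  b;  E = ((b + b) * (- ((2 + 0) + 0)))
2. [add_zero →] (2 + 0)  →  2;  E = ((b + b) * (- (2 + 0)))
3. [add_zero →] (2 + 0)  →  2;  cost 8 ≤ 8, done

((b + b) * (- 2))   [cost 8]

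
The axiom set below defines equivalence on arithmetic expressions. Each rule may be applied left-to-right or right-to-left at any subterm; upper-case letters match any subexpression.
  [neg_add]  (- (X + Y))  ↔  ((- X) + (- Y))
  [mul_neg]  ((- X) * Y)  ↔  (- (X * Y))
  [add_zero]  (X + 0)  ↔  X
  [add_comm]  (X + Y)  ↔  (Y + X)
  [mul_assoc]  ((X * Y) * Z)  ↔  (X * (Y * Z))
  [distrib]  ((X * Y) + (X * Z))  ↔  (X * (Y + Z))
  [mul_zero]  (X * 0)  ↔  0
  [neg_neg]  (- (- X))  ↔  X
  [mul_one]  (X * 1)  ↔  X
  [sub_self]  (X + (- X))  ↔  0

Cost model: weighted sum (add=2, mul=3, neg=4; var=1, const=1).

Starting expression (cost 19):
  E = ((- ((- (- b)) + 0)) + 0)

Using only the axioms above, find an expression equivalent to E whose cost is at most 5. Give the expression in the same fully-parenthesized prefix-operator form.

1. [add_zero →] ((- (- b)) + 0)  →  (- (- b));  E = ((- (- (- b))) + 0)
2. [add_zero →] ((- (- (- b))) + 0)  →  (- (- (- b)))
3. [neg_neg →] (- (- b))  →  b;  cost 5 ≤ 5, done

(- b)   [cost 5]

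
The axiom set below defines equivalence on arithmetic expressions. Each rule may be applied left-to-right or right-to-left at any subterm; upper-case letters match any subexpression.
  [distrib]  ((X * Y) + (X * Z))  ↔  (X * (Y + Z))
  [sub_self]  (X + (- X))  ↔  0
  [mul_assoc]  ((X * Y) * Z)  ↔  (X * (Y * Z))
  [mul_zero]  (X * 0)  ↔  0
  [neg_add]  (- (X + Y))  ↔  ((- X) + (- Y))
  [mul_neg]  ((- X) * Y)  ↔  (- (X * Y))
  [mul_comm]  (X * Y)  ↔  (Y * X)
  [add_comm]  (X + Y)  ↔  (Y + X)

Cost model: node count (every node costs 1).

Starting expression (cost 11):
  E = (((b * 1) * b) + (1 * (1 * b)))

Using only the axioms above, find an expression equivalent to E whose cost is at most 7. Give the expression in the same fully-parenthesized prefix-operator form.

((1 * b) * (b + 1))   [cost 7]

(1) (1 * (1 * b))  =[mul_comm →]=  ((1 * b) * 1)    ⊢ (((b * 1) * b) + ((1 * b) * 1))
(2) (b * 1)  =[mul_comm →]=  (1 * b)    ⊢ (((1 * b) * b) + ((1 * b) * 1))
(3) (((1 * b) * b) + ((1 * b) * 1))  =[distrib →]=  ((1 * b) * (b + 1))    ⊢ cost 7, within 7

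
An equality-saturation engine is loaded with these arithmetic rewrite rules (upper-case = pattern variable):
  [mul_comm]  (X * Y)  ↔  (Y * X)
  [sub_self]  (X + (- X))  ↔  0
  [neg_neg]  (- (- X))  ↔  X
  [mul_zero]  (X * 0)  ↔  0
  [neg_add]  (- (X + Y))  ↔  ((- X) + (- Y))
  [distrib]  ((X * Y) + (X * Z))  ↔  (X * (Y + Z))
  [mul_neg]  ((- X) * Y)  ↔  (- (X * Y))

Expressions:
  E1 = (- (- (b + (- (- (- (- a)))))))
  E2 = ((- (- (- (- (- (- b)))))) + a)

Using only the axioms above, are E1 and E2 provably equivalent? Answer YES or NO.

(1) (- (- a))  =[neg_neg →]=  a    ⊢ (- (- (b + (- (- a)))))
(2) (- (- a))  =[neg_neg →]=  a    ⊢ (- (- (b + a)))
(3) (- (- (b + a)))  =[neg_neg →]=  (b + a)
(4) b  =[neg_neg ←]=  (- (- b))    ⊢ ((- (- b)) + a)
(5) (- (- b))  =[neg_neg ←]=  (- (- (- (- b))))    ⊢ ((- (- (- (- b)))) + a)
(6) (- (- b))  =[neg_neg ←]=  (- (- (- (- b))))    ⊢ E2

YES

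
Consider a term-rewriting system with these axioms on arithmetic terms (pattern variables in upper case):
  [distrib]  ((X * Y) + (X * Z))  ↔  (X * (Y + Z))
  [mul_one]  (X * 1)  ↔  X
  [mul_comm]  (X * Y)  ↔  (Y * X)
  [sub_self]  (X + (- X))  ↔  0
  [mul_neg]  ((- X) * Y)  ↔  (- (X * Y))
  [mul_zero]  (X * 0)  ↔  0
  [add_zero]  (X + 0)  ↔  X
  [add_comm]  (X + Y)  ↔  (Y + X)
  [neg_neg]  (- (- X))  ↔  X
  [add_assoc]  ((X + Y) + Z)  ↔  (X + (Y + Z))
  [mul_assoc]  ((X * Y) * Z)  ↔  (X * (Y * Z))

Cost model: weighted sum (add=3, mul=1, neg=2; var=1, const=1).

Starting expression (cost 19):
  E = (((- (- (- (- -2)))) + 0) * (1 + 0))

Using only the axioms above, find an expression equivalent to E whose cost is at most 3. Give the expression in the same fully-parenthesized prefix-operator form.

(-2 * 1)   [cost 3]

(1) (- (- (- -2)))  =[neg_neg →]=  (- -2)    ⊢ (((- (- -2)) + 0) * (1 + 0))
(2) ((- (- -2)) + 0)  =[add_zero →]=  (- (- -2))    ⊢ ((- (- -2)) * (1 + 0))
(3) (- (- -2))  =[neg_neg →]=  -2    ⊢ (-2 * (1 + 0))
(4) (1 + 0)  =[add_zero →]=  1    ⊢ cost 3, within 3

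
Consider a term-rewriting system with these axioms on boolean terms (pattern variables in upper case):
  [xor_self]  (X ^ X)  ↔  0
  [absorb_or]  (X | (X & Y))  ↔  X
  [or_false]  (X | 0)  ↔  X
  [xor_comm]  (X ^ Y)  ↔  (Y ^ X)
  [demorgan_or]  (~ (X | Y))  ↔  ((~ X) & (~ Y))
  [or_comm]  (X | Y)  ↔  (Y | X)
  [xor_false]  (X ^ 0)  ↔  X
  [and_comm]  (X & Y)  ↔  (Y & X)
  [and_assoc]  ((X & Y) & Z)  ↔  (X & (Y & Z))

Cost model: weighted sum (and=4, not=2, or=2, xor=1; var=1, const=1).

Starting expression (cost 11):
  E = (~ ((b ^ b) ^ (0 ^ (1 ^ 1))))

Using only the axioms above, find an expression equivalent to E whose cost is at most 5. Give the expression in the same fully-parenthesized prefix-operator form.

(~ (b ^ b))   [cost 5]

(1) (1 ^ 1)  =[xor_self →]=  0    ⊢ (~ ((b ^ b) ^ (0 ^ 0)))
(2) (0 ^ 0)  =[xor_false →]=  0    ⊢ (~ ((b ^ b) ^ 0))
(3) ((b ^ b) ^ 0)  =[xor_false →]=  (b ^ b)    ⊢ cost 5, within 5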